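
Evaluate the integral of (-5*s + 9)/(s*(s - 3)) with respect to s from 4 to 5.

-3*log(5) + 4*log(2)

Factor the denominator: s**2 - 3*s = s(s - 3).
Partial fractions: (-5*s + 9)/(s*(s - 3)) = -3/s - 2/(s - 3).
An antiderivative is F(s) = -3*log(s) - 2*log(s - 3).
Then F(5) - F(4) = (-3*log(5) - 2*log(2)) - (-log(64)) = -3*log(5) + 4*log(2).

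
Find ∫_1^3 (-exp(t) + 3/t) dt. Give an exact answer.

-exp(3) + exp(1) + log(27)

An antiderivative is F(t) = -exp(t) + 3*log(t).
Then F(3) - F(1) = (-exp(3) + log(27)) - (-exp(1)) = -exp(3) + exp(1) + log(27).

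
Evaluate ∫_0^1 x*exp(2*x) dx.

Integrate by parts once (u = x, dv = exp(2*x) dx).
An antiderivative is F(x) = (2*x - 1)*exp(2*x)/4.
Then F(1) - F(0) = (exp(2)/4) - (-1/4) = 1/4 + exp(2)/4.

1/4 + exp(2)/4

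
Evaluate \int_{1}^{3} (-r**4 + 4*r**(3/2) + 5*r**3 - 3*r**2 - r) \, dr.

20 + 72*sqrt(3)/5

By the power rule, an antiderivative is F(r) = 8*r**(5/2)/5 - r**5/5 + 5*r**4/4 - r**3 - r**2/2.
Then F(3) - F(1) = (423/20 + 72*sqrt(3)/5) - (23/20) = 20 + 72*sqrt(3)/5.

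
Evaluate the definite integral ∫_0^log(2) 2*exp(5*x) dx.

62/5

Let u = exp(x), so du = exp(x) dx. When x = 0, u = 1; when x = log(2), u = 2.
The integral becomes 2·∫ u**4 du from 1 to 2, with antiderivative 2*u**5/5.
Back in x: F(x) = 2*exp(5*x)/5.
Then F(log(2)) - F(0) = (64/5) - (2/5) = 62/5.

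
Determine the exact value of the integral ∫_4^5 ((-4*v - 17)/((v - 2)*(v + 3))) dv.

Factor the denominator: v**2 + v - 6 = (v + 3)(v - 2).
Partial fractions: (-4*v - 17)/((v - 2)*(v + 3)) = 1/(v + 3) - 5/(v - 2).
An antiderivative is F(v) = -5*log(v - 2) + log(v + 3).
Then F(5) - F(4) = (-5*log(3) + 3*log(2)) - (log(7/32)) = -5*log(3) - log(7) + 8*log(2).

-5*log(3) - log(7) + 8*log(2)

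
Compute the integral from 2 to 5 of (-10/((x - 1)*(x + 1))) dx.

-log(32)

Factor the denominator: x**2 - 1 = (x + 1)(x - 1).
Partial fractions: -10/((x - 1)*(x + 1)) = 5/(x + 1) - 5/(x - 1).
An antiderivative is F(x) = -5*log(x - 1) + 5*log(x + 1).
Then F(5) - F(2) = (-5*log(2) + 5*log(3)) - (5*log(3)) = -log(32).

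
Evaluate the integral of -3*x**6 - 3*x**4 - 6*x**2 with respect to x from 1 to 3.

By the power rule, an antiderivative is F(x) = -3*x**7/7 - 3*x**5/5 - 2*x**3.
Then F(3) - F(1) = (-39798/35) - (-106/35) = -39692/35.

-39692/35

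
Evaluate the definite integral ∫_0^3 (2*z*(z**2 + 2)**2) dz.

Let u = z**2 + 2, so du = 2*z dz. When z = 0, u = 2; when z = 3, u = 11.
The integral becomes ∫ u**2 du from 2 to 11, with antiderivative u**3/3.
Back in z: F(z) = (z**2 + 2)**3/3.
Then F(3) - F(0) = (1331/3) - (8/3) = 441.

441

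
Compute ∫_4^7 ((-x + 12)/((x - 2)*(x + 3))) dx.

Factor the denominator: x**2 + x - 6 = (x + 3)(x - 2).
Partial fractions: (-x + 12)/((x - 2)*(x + 3)) = -3/(x + 3) + 2/(x - 2).
An antiderivative is F(x) = 2*log(x - 2) - 3*log(x + 3).
Then F(7) - F(4) = (-log(40)) - (-3*log(7) + 2*log(2)) = -5*log(2) - log(5) + 3*log(7).

-5*log(2) - log(5) + 3*log(7)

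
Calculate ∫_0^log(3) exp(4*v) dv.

Let u = exp(v), so du = exp(v) dv. When v = 0, u = 1; when v = log(3), u = 3.
The integral becomes ∫ u**3 du from 1 to 3, with antiderivative u**4/4.
Back in v: F(v) = exp(4*v)/4.
Then F(log(3)) - F(0) = (81/4) - (1/4) = 20.

20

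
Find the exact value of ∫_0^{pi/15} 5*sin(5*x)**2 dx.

-sqrt(3)/8 + pi/6

Use the identity sin^2(5*x) = (1 - cos(10*x))/2.
An antiderivative is F(x) = 5*x/2 - sin(10*x)/4.
Then F(pi/15) - F(0) = (-sqrt(3)/8 + pi/6) - (0) = -sqrt(3)/8 + pi/6.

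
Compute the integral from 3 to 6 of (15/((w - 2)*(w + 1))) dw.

-5*log(7) + 20*log(2)

Factor the denominator: w**2 - w - 2 = (w + 1)(w - 2).
Partial fractions: 15/((w - 2)*(w + 1)) = -5/(w + 1) + 5/(w - 2).
An antiderivative is F(w) = 5*log(w - 2) - 5*log(w + 1).
Then F(6) - F(3) = (-5*log(7) + 10*log(2)) - (-10*log(2)) = -5*log(7) + 20*log(2).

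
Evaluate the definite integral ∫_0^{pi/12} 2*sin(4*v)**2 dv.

-sqrt(3)/16 + pi/12

Use the identity sin^2(4*v) = (1 - cos(8*v))/2.
An antiderivative is F(v) = v - sin(8*v)/8.
Then F(pi/12) - F(0) = (-sqrt(3)/16 + pi/12) - (0) = -sqrt(3)/16 + pi/12.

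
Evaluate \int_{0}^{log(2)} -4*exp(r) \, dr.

-4

An antiderivative is F(r) = -4*exp(r).
Then F(log(2)) - F(0) = (-8) - (-4) = -4.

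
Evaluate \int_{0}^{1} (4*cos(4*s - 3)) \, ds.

sin(3) + sin(1)

Let u = 4*s - 3, so du = 4 ds. When s = 0, u = -3; when s = 1, u = 1.
The integral becomes ∫ cos(u) du from -3 to 1, with antiderivative sin(u).
Back in s: F(s) = sin(4*s - 3).
Then F(1) - F(0) = (sin(1)) - (-sin(3)) = sin(3) + sin(1).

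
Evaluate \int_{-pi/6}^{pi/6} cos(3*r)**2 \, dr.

Use the identity cos^2(3*r) = (1 + cos(6*r))/2.
An antiderivative is F(r) = r/2 + sin(6*r)/12.
Then F(pi/6) - F(-pi/6) = (pi/12) - (-pi/12) = pi/6.

pi/6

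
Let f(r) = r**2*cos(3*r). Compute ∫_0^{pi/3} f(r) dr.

-2*pi/27

Integrate by parts twice (u = r^2, dv = cos(3*r) dr).
An antiderivative is F(r) = r**2*sin(3*r)/3 + 2*r*cos(3*r)/9 - 2*sin(3*r)/27.
Then F(pi/3) - F(0) = (-2*pi/27) - (0) = -2*pi/27.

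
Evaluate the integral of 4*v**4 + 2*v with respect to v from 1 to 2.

By the power rule, an antiderivative is F(v) = 4*v**5/5 + v**2.
Then F(2) - F(1) = (148/5) - (9/5) = 139/5.

139/5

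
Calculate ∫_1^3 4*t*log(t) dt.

Integrate by parts once (u = ln t, dv = 4*t dt).
An antiderivative is F(t) = t**2*(2*log(t) - 1).
Then F(3) - F(1) = (-9 + 18*log(3)) - (-1) = -8 + 18*log(3).

-8 + 18*log(3)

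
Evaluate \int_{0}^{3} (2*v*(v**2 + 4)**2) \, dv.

711

Let u = v**2 + 4, so du = 2*v dv. When v = 0, u = 4; when v = 3, u = 13.
The integral becomes ∫ u**2 du from 4 to 13, with antiderivative u**3/3.
Back in v: F(v) = (v**2 + 4)**3/3.
Then F(3) - F(0) = (2197/3) - (64/3) = 711.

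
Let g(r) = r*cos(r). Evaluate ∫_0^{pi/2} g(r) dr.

-1 + pi/2

Integrate by parts once (u = r, dv = cos(r) dr).
An antiderivative is F(r) = r*sin(r) + cos(r).
Then F(pi/2) - F(0) = (pi/2) - (1) = -1 + pi/2.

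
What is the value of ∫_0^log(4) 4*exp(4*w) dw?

255

Let u = exp(w), so du = exp(w) dw. When w = 0, u = 1; when w = log(4), u = 4.
The integral becomes 4·∫ u**3 du from 1 to 4, with antiderivative u**4.
Back in w: F(w) = exp(4*w).
Then F(log(4)) - F(0) = (256) - (1) = 255.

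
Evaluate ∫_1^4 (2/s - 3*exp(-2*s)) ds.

-3*exp(-2)/2 + 3*exp(-8)/2 + 4*log(2)

An antiderivative is F(s) = 2*log(s) + 3*exp(-2*s)/2.
Then F(4) - F(1) = (3*exp(-8)/2 + 4*log(2)) - (3*exp(-2)/2) = -3*exp(-2)/2 + 3*exp(-8)/2 + 4*log(2).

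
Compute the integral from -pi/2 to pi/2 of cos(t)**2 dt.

pi/2

Use the identity cos^2(t) = (1 + cos(2*t))/2.
An antiderivative is F(t) = t/2 + sin(2*t)/4.
Then F(pi/2) - F(-pi/2) = (pi/4) - (-pi/4) = pi/2.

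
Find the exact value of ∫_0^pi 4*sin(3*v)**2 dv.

Use the identity sin^2(3*v) = (1 - cos(6*v))/2.
An antiderivative is F(v) = 2*v - sin(6*v)/3.
Then F(pi) - F(0) = (2*pi) - (0) = 2*pi.

2*pi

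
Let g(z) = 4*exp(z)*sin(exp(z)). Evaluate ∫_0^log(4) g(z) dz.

4*cos(1) - 4*cos(4)

Let u = exp(z), so du = exp(z) dz. When z = 0, u = 1; when z = log(4), u = 4.
The integral becomes 4·∫ sin(u) du from 1 to 4, with antiderivative -4*cos(u).
Back in z: F(z) = -4*cos(exp(z)).
Then F(log(4)) - F(0) = (-4*cos(4)) - (-4*cos(1)) = 4*cos(1) - 4*cos(4).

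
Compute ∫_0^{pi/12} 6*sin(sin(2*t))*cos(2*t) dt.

3 - 3*cos(1/2)

Let u = sin(2*t), so du = 2*cos(2*t) dt. When t = 0, u = 0; when t = pi/12, u = 1/2.
The integral becomes 3·∫ sin(u) du from 0 to 1/2, with antiderivative -3*cos(u).
Back in t: F(t) = -3*cos(sin(2*t)).
Then F(pi/12) - F(0) = (-3*cos(1/2)) - (-3) = 3 - 3*cos(1/2).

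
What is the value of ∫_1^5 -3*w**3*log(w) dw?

117 - 1875*log(5)/4

Integrate by parts once (u = ln w, dv = -3*w**3 dw).
An antiderivative is F(w) = -3*w**4*(4*log(w) - 1)/16.
Then F(5) - F(1) = (1875/16 - 1875*log(5)/4) - (3/16) = 117 - 1875*log(5)/4.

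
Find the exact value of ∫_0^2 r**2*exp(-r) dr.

Integrate by parts twice (u = r^2, dv = exp(-r) dr).
An antiderivative is F(r) = (-r**2 - 2*r - 2)*exp(-r).
Then F(2) - F(0) = (-10*exp(-2)) - (-2) = 2 - 10*exp(-2).

2 - 10*exp(-2)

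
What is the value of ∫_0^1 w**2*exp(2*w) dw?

Integrate by parts twice (u = w^2, dv = exp(2*w) dw).
An antiderivative is F(w) = (2*w**2 - 2*w + 1)*exp(2*w)/4.
Then F(1) - F(0) = (exp(2)/4) - (1/4) = -1/4 + exp(2)/4.

-1/4 + exp(2)/4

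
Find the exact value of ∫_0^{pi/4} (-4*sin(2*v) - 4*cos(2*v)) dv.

-4

An antiderivative is F(v) = -2*sin(2*v) + 2*cos(2*v).
Then F(pi/4) - F(0) = (-2) - (2) = -4.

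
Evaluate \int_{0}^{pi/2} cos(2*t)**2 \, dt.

Use the identity cos^2(2*t) = (1 + cos(4*t))/2.
An antiderivative is F(t) = t/2 + sin(4*t)/8.
Then F(pi/2) - F(0) = (pi/4) - (0) = pi/4.

pi/4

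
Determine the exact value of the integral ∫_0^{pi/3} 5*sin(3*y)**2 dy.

5*pi/6

Use the identity sin^2(3*y) = (1 - cos(6*y))/2.
An antiderivative is F(y) = 5*y/2 - 5*sin(6*y)/12.
Then F(pi/3) - F(0) = (5*pi/6) - (0) = 5*pi/6.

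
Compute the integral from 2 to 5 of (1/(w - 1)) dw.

log(4)

An antiderivative is F(w) = log(w - 1).
Then F(5) - F(2) = (log(4)) - (0) = log(4).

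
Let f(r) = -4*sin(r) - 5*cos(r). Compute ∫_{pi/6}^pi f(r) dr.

An antiderivative is F(r) = -5*sin(r) + 4*cos(r).
Then F(pi) - F(pi/6) = (-4) - (-5/2 + 2*sqrt(3)) = -2*sqrt(3) - 3/2.

-2*sqrt(3) - 3/2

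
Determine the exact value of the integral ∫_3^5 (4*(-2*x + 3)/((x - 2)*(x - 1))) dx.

Factor the denominator: x**2 - 3*x + 2 = (x - 1)(x - 2).
Partial fractions: 4*(-2*x + 3)/((x - 2)*(x - 1)) = -4/(x - 1) - 4/(x - 2).
An antiderivative is F(x) = -4*log(x - 2) - 4*log(x - 1).
Then F(5) - F(3) = (-8*log(2) - 4*log(3)) - (-log(16)) = -4*log(3) - 4*log(2).

-4*log(3) - 4*log(2)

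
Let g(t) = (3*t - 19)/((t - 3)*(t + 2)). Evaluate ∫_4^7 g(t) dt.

-9*log(2) + 5*log(3)

Factor the denominator: t**2 - t - 6 = (t + 2)(t - 3).
Partial fractions: (3*t - 19)/((t - 3)*(t + 2)) = 5/(t + 2) - 2/(t - 3).
An antiderivative is F(t) = -2*log(t - 3) + 5*log(t + 2).
Then F(7) - F(4) = (-4*log(2) + 10*log(3)) - (5*log(2) + 5*log(3)) = -9*log(2) + 5*log(3).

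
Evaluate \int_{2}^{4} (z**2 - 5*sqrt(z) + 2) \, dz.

By the power rule, an antiderivative is F(z) = -10*z**(3/2)/3 + z**3/3 + 2*z.
Then F(4) - F(2) = (8/3) - (20/3 - 20*sqrt(2)/3) = -4 + 20*sqrt(2)/3.

-4 + 20*sqrt(2)/3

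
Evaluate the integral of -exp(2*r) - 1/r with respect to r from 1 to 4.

An antiderivative is F(r) = -exp(2*r)/2 - log(r).
Then F(4) - F(1) = (-exp(8)/2 - log(4)) - (-exp(2)/2) = -exp(8)/2 - log(4) + exp(2)/2.

-exp(8)/2 - log(4) + exp(2)/2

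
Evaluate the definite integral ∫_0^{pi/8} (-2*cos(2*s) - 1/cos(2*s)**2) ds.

-sqrt(2)/2 - 1/2

An antiderivative is F(s) = -sin(2*s) - tan(2*s)/2.
Then F(pi/8) - F(0) = (-sqrt(2)/2 - 1/2) - (0) = -sqrt(2)/2 - 1/2.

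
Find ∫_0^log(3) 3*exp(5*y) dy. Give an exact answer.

Let u = exp(y), so du = exp(y) dy. When y = 0, u = 1; when y = log(3), u = 3.
The integral becomes 3·∫ u**4 du from 1 to 3, with antiderivative 3*u**5/5.
Back in y: F(y) = 3*exp(5*y)/5.
Then F(log(3)) - F(0) = (729/5) - (3/5) = 726/5.

726/5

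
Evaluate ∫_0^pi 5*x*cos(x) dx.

Integrate by parts once (u = x, dv = 5*cos(x) dx).
An antiderivative is F(x) = 5*x*sin(x) + 5*cos(x).
Then F(pi) - F(0) = (-5) - (5) = -10.

-10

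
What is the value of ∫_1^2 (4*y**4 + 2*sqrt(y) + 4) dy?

By the power rule, an antiderivative is F(y) = 4*y**5/5 + 4*y**(3/2)/3 + 4*y.
Then F(2) - F(1) = (8*sqrt(2)/3 + 168/5) - (92/15) = 8*sqrt(2)/3 + 412/15.

8*sqrt(2)/3 + 412/15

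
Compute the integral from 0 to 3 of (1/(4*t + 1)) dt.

An antiderivative is F(t) = log(4*t + 1)/4.
Then F(3) - F(0) = (log(13)/4) - (0) = log(13)/4.

log(13)/4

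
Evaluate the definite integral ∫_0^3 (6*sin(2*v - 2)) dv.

Let u = 2*v - 2, so du = 2 dv. When v = 0, u = -2; when v = 3, u = 4.
The integral becomes 3·∫ sin(u) du from -2 to 4, with antiderivative -3*cos(u).
Back in v: F(v) = -3*cos(2*v - 2).
Then F(3) - F(0) = (-3*cos(4)) - (-3*cos(2)) = 3*cos(2) - 3*cos(4).

3*cos(2) - 3*cos(4)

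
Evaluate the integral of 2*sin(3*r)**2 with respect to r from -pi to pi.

Use the identity sin^2(3*r) = (1 - cos(6*r))/2.
An antiderivative is F(r) = r - sin(6*r)/6.
Then F(pi) - F(-pi) = (pi) - (-pi) = 2*pi.

2*pi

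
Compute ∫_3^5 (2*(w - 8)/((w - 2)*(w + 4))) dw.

Factor the denominator: w**2 + 2*w - 8 = (w + 4)(w - 2).
Partial fractions: 2*(w - 8)/((w - 2)*(w + 4)) = 4/(w + 4) - 2/(w - 2).
An antiderivative is F(w) = -2*log(w - 2) + 4*log(w + 4).
Then F(5) - F(3) = (6*log(3)) - (4*log(7)) = -4*log(7) + 6*log(3).

-4*log(7) + 6*log(3)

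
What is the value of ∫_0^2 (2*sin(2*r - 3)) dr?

Let u = 2*r - 3, so du = 2 dr. When r = 0, u = -3; when r = 2, u = 1.
The integral becomes ∫ sin(u) du from -3 to 1, with antiderivative -cos(u).
Back in r: F(r) = -cos(2*r - 3).
Then F(2) - F(0) = (-cos(1)) - (-cos(3)) = cos(3) - cos(1).

cos(3) - cos(1)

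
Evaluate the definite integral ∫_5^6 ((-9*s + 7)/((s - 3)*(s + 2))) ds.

Factor the denominator: s**2 - s - 6 = (s + 2)(s - 3).
Partial fractions: (-9*s + 7)/((s - 3)*(s + 2)) = -5/(s + 2) - 4/(s - 3).
An antiderivative is F(s) = -4*log(s - 3) - 5*log(s + 2).
Then F(6) - F(5) = (-15*log(2) - 4*log(3)) - (-5*log(7) - 4*log(2)) = -11*log(2) - 4*log(3) + 5*log(7).

-11*log(2) - 4*log(3) + 5*log(7)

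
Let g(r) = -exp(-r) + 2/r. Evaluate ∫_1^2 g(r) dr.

-exp(-1) + exp(-2) + 2*log(2)

An antiderivative is F(r) = 2*log(r) + exp(-r).
Then F(2) - F(1) = (exp(-2) + 2*log(2)) - (exp(-1)) = -exp(-1) + exp(-2) + 2*log(2).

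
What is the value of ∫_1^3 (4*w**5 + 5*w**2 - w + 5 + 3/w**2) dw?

1610/3

By the power rule, an antiderivative is F(w) = 2*w**6/3 + 5*w**3/3 - w**2/2 + 5*w - 3/w.
Then F(3) - F(1) = (1081/2) - (23/6) = 1610/3.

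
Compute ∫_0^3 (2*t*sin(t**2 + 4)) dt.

Let u = t**2 + 4, so du = 2*t dt. When t = 0, u = 4; when t = 3, u = 13.
The integral becomes ∫ sin(u) du from 4 to 13, with antiderivative -cos(u).
Back in t: F(t) = -cos(t**2 + 4).
Then F(3) - F(0) = (-cos(13)) - (-cos(4)) = -cos(13) + cos(4).

-cos(13) + cos(4)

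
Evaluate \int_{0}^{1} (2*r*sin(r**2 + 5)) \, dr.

Let u = r**2 + 5, so du = 2*r dr. When r = 0, u = 5; when r = 1, u = 6.
The integral becomes ∫ sin(u) du from 5 to 6, with antiderivative -cos(u).
Back in r: F(r) = -cos(r**2 + 5).
Then F(1) - F(0) = (-cos(6)) - (-cos(5)) = -cos(6) + cos(5).

-cos(6) + cos(5)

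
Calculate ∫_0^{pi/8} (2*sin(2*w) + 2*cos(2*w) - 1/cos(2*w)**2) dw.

1/2

An antiderivative is F(w) = sin(2*w) - cos(2*w) - tan(2*w)/2.
Then F(pi/8) - F(0) = (-1/2) - (-1) = 1/2.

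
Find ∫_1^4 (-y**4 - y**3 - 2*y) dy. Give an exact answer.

-5667/20

By the power rule, an antiderivative is F(y) = -y**5/5 - y**4/4 - y**2.
Then F(4) - F(1) = (-1424/5) - (-29/20) = -5667/20.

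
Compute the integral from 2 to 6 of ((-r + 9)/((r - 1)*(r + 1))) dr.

-5*log(7) + 5*log(3) + 4*log(5)

Factor the denominator: r**2 - 1 = (r + 1)(r - 1).
Partial fractions: (-r + 9)/((r - 1)*(r + 1)) = -5/(r + 1) + 4/(r - 1).
An antiderivative is F(r) = 4*log(r - 1) - 5*log(r + 1).
Then F(6) - F(2) = (-5*log(7) + 4*log(5)) - (-5*log(3)) = -5*log(7) + 5*log(3) + 4*log(5).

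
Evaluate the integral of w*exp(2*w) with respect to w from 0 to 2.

1/4 + 3*exp(4)/4

Integrate by parts once (u = w, dv = exp(2*w) dw).
An antiderivative is F(w) = (2*w - 1)*exp(2*w)/4.
Then F(2) - F(0) = (3*exp(4)/4) - (-1/4) = 1/4 + 3*exp(4)/4.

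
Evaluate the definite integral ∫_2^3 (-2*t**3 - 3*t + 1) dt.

-39

By the power rule, an antiderivative is F(t) = -t**4/2 - 3*t**2/2 + t.
Then F(3) - F(2) = (-51) - (-12) = -39.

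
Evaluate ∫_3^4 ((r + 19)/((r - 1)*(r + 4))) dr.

-13*log(2) + 4*log(3) + 3*log(7)

Factor the denominator: r**2 + 3*r - 4 = (r + 4)(r - 1).
Partial fractions: (r + 19)/((r - 1)*(r + 4)) = -3/(r + 4) + 4/(r - 1).
An antiderivative is F(r) = 4*log(r - 1) - 3*log(r + 4).
Then F(4) - F(3) = (-9*log(2) + 4*log(3)) - (-3*log(7) + 4*log(2)) = -13*log(2) + 4*log(3) + 3*log(7).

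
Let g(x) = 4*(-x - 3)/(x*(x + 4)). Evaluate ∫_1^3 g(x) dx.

Factor the denominator: x**2 + 4*x = (x + 4)x.
Partial fractions: 4*(-x - 3)/(x*(x + 4)) = -1/(x + 4) - 3/x.
An antiderivative is F(x) = -3*log(x) - log(x + 4).
Then F(3) - F(1) = (-3*log(3) - log(7)) - (-log(5)) = -3*log(3) - log(7) + log(5).

-3*log(3) - log(7) + log(5)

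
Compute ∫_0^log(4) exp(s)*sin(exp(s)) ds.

Let u = exp(s), so du = exp(s) ds. When s = 0, u = 1; when s = log(4), u = 4.
The integral becomes ∫ sin(u) du from 1 to 4, with antiderivative -cos(u).
Back in s: F(s) = -cos(exp(s)).
Then F(log(4)) - F(0) = (-cos(4)) - (-cos(1)) = cos(1) - cos(4).

cos(1) - cos(4)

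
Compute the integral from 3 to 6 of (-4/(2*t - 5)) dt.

-log(49)

An antiderivative is F(t) = -2*log(2*t - 5).
Then F(6) - F(3) = (-log(49)) - (0) = -log(49).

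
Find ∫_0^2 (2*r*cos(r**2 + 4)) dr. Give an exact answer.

-sin(4) + sin(8)

Let u = r**2 + 4, so du = 2*r dr. When r = 0, u = 4; when r = 2, u = 8.
The integral becomes ∫ cos(u) du from 4 to 8, with antiderivative sin(u).
Back in r: F(r) = sin(r**2 + 4).
Then F(2) - F(0) = (sin(8)) - (sin(4)) = -sin(4) + sin(8).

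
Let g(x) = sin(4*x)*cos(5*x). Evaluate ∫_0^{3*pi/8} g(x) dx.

-4/9 + 5*sqrt(2 - sqrt(2))/18

Use the identity sin(4*x)cos(5*x) = [sin(9*x) + sin(-x)]/2.
An antiderivative is F(x) = cos(x)/2 - cos(9*x)/18.
Then F(3*pi/8) - F(0) = (5*sqrt(2 - sqrt(2))/18) - (4/9) = -4/9 + 5*sqrt(2 - sqrt(2))/18.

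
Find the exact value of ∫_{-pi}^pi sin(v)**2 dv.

Use the identity sin^2(v) = (1 - cos(2*v))/2.
An antiderivative is F(v) = v/2 - sin(2*v)/4.
Then F(pi) - F(-pi) = (pi/2) - (-pi/2) = pi.

pi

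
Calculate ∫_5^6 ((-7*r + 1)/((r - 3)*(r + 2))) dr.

Factor the denominator: r**2 - r - 6 = (r + 2)(r - 3).
Partial fractions: (-7*r + 1)/((r - 3)*(r + 2)) = -3/(r + 2) - 4/(r - 3).
An antiderivative is F(r) = -4*log(r - 3) - 3*log(r + 2).
Then F(6) - F(5) = (-9*log(2) - 4*log(3)) - (-3*log(7) - 4*log(2)) = -4*log(3) - 5*log(2) + 3*log(7).

-4*log(3) - 5*log(2) + 3*log(7)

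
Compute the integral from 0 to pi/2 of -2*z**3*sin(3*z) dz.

-4/27 + pi**2/6

Integrate by parts 3 times (u = z^3, dv = -2*sin(3*z) dz).
An antiderivative is F(z) = 2*z**3*cos(3*z)/3 - 2*z**2*sin(3*z)/3 - 4*z*cos(3*z)/9 + 4*sin(3*z)/27.
Then F(pi/2) - F(0) = (-4/27 + pi**2/6) - (0) = -4/27 + pi**2/6.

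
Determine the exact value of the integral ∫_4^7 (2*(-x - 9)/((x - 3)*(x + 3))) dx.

-6*log(2) - 2*log(7) + 2*log(5)

Factor the denominator: x**2 - 9 = (x + 3)(x - 3).
Partial fractions: 2*(-x - 9)/((x - 3)*(x + 3)) = 2/(x + 3) - 4/(x - 3).
An antiderivative is F(x) = -4*log(x - 3) + 2*log(x + 3).
Then F(7) - F(4) = (log(25/64)) - (log(49)) = -6*log(2) - 2*log(7) + 2*log(5).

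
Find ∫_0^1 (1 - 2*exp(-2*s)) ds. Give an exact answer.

An antiderivative is F(s) = s + exp(-2*s).
Then F(1) - F(0) = (exp(-2) + 1) - (1) = exp(-2).

exp(-2)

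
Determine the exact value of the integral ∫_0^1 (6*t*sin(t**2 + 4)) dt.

3*cos(4) - 3*cos(5)

Let u = t**2 + 4, so du = 2*t dt. When t = 0, u = 4; when t = 1, u = 5.
The integral becomes 3·∫ sin(u) du from 4 to 5, with antiderivative -3*cos(u).
Back in t: F(t) = -3*cos(t**2 + 4).
Then F(1) - F(0) = (-3*cos(5)) - (-3*cos(4)) = 3*cos(4) - 3*cos(5).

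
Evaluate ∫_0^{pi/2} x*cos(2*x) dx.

-1/2

Integrate by parts once (u = x, dv = cos(2*x) dx).
An antiderivative is F(x) = x*sin(2*x)/2 + cos(2*x)/4.
Then F(pi/2) - F(0) = (-1/4) - (1/4) = -1/2.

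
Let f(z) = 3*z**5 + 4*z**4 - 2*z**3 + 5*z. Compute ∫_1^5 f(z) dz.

50296/5

By the power rule, an antiderivative is F(z) = z**6/2 + 4*z**5/5 - z**4/2 + 5*z**2/2.
Then F(5) - F(1) = (20125/2) - (33/10) = 50296/5.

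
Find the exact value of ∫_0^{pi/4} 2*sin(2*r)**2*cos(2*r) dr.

1/3

Let u = sin(2*r), so du = 2*cos(2*r) dr. When r = 0, u = 0; when r = pi/4, u = 1.
The integral becomes ∫ u**2 du from 0 to 1, with antiderivative u**3/3.
Back in r: F(r) = sin(2*r)**3/3.
Then F(pi/4) - F(0) = (1/3) - (0) = 1/3.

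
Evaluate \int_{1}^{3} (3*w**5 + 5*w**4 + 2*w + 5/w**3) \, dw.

By the power rule, an antiderivative is F(w) = w**6/2 + w**5 + w**2 - 5/(2*w**2).
Then F(3) - F(1) = (5546/9) - (0) = 5546/9.

5546/9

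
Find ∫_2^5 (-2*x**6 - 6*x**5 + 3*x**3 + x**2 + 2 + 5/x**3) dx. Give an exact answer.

-10456203/280

By the power rule, an antiderivative is F(x) = -2*x**7/7 - x**6 + 3*x**4/4 + x**3/3 + 2*x - 5/(2*x**2).
Then F(5) - F(2) = (-15718967/420) - (-13865/168) = -10456203/280.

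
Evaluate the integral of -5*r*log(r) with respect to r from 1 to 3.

Integrate by parts once (u = ln r, dv = -5*r dr).
An antiderivative is F(r) = -5*r**2*(2*log(r) - 1)/4.
Then F(3) - F(1) = (45/4 - 45*log(3)/2) - (5/4) = 10 - 45*log(3)/2.

10 - 45*log(3)/2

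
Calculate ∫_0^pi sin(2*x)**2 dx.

pi/2

Use the identity sin^2(2*x) = (1 - cos(4*x))/2.
An antiderivative is F(x) = x/2 - sin(4*x)/8.
Then F(pi) - F(0) = (pi/2) - (0) = pi/2.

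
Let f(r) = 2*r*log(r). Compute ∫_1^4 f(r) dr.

-15/2 + 32*log(2)

Integrate by parts once (u = ln r, dv = 2*r dr).
An antiderivative is F(r) = r**2*(2*log(r) - 1)/2.
Then F(4) - F(1) = (-8 + 32*log(2)) - (-1/2) = -15/2 + 32*log(2).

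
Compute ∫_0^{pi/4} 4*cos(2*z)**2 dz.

pi/2

Use the identity cos^2(2*z) = (1 + cos(4*z))/2.
An antiderivative is F(z) = 2*z + sin(4*z)/2.
Then F(pi/4) - F(0) = (pi/2) - (0) = pi/2.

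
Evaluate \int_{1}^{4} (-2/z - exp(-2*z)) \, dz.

An antiderivative is F(z) = -2*log(z) + exp(-2*z)/2.
Then F(4) - F(1) = (-4*log(2) + exp(-8)/2) - (exp(-2)/2) = (-8*exp(8)*log(2) - exp(6) + 1)*exp(-8)/2.

(-8*exp(8)*log(2) - exp(6) + 1)*exp(-8)/2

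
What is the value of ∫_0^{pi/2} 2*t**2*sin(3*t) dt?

-2*pi/9 - 4/27

Integrate by parts twice (u = t^2, dv = 2*sin(3*t) dt).
An antiderivative is F(t) = -2*t**2*cos(3*t)/3 + 4*t*sin(3*t)/9 + 4*cos(3*t)/27.
Then F(pi/2) - F(0) = (-2*pi/9) - (4/27) = -2*pi/9 - 4/27.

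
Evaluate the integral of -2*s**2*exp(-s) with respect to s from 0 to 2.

-4 + 20*exp(-2)

Integrate by parts twice (u = s^2, dv = -2*exp(-s) ds).
An antiderivative is F(s) = (2*s**2 + 4*s + 4)*exp(-s).
Then F(2) - F(0) = (20*exp(-2)) - (4) = -4 + 20*exp(-2).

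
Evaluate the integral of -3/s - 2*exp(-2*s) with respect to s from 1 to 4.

An antiderivative is F(s) = -3*log(s) + exp(-2*s).
Then F(4) - F(1) = (-6*log(2) + exp(-8)) - (exp(-2)) = -6*log(2) - exp(-2) + exp(-8).

-6*log(2) - exp(-2) + exp(-8)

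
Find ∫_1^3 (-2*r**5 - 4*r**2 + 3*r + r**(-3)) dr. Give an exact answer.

By the power rule, an antiderivative is F(r) = -r**6/3 - 4*r**3/3 + 3*r**2/2 - 1/(2*r**2).
Then F(3) - F(1) = (-2390/9) - (-2/3) = -2384/9.

-2384/9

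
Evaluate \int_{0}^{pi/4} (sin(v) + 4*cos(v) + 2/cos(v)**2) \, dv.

3*sqrt(2)/2 + 3

An antiderivative is F(v) = 4*sin(v) - cos(v) + 2*tan(v).
Then F(pi/4) - F(0) = (2 + 3*sqrt(2)/2) - (-1) = 3*sqrt(2)/2 + 3.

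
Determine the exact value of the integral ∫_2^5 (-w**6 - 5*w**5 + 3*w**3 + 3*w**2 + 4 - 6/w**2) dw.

By the power rule, an antiderivative is F(w) = -w**7/7 - 5*w**6/6 + 3*w**4/4 + w**3 + 4*w + 6/w.
Then F(5) - F(2) = (-9897971/420) - (-853/21) = -3293637/140.

-3293637/140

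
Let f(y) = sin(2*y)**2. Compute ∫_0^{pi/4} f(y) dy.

Use the identity sin^2(2*y) = (1 - cos(4*y))/2.
An antiderivative is F(y) = y/2 - sin(4*y)/8.
Then F(pi/4) - F(0) = (pi/8) - (0) = pi/8.

pi/8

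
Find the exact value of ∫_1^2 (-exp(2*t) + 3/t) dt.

-exp(4)/2 + log(8) + exp(2)/2

An antiderivative is F(t) = -exp(2*t)/2 + 3*log(t).
Then F(2) - F(1) = (-exp(4)/2 + log(8)) - (-exp(2)/2) = -exp(4)/2 + log(8) + exp(2)/2.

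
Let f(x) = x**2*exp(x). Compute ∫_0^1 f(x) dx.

-2 + E

Integrate by parts twice (u = x^2, dv = exp(x) dx).
An antiderivative is F(x) = (x**2 - 2*x + 2)*exp(x).
Then F(1) - F(0) = (E) - (2) = -2 + E.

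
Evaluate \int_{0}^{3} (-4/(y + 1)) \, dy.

An antiderivative is F(y) = -4*log(y + 1).
Then F(3) - F(0) = (-8*log(2)) - (0) = -8*log(2).

-8*log(2)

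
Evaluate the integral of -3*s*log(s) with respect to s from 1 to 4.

Integrate by parts once (u = ln s, dv = -3*s ds).
An antiderivative is F(s) = -3*s**2*(2*log(s) - 1)/4.
Then F(4) - F(1) = (12 - 48*log(2)) - (3/4) = 45/4 - 48*log(2).

45/4 - 48*log(2)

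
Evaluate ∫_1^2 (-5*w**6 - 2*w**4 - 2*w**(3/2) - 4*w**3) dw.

-4106/35 - 16*sqrt(2)/5

By the power rule, an antiderivative is F(w) = -5*w**7/7 - 4*w**(5/2)/5 - 2*w**5/5 - w**4.
Then F(2) - F(1) = (-4208/35 - 16*sqrt(2)/5) - (-102/35) = -4106/35 - 16*sqrt(2)/5.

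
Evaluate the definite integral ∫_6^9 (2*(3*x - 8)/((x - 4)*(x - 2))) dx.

-8*log(2) + 2*log(7) + 4*log(5)

Factor the denominator: x**2 - 6*x + 8 = (x - 2)(x - 4).
Partial fractions: 2*(3*x - 8)/((x - 4)*(x - 2)) = 2/(x - 2) + 4/(x - 4).
An antiderivative is F(x) = 4*log(x - 4) + 2*log(x - 2).
Then F(9) - F(6) = (2*log(7) + 4*log(5)) - (8*log(2)) = -8*log(2) + 2*log(7) + 4*log(5).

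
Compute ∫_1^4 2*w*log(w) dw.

-15/2 + 32*log(2)

Integrate by parts once (u = ln w, dv = 2*w dw).
An antiderivative is F(w) = w**2*(2*log(w) - 1)/2.
Then F(4) - F(1) = (-8 + 32*log(2)) - (-1/2) = -15/2 + 32*log(2).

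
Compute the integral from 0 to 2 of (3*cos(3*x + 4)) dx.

Let u = 3*x + 4, so du = 3 dx. When x = 0, u = 4; when x = 2, u = 10.
The integral becomes ∫ cos(u) du from 4 to 10, with antiderivative sin(u).
Back in x: F(x) = sin(3*x + 4).
Then F(2) - F(0) = (sin(10)) - (sin(4)) = sin(10) - sin(4).

sin(10) - sin(4)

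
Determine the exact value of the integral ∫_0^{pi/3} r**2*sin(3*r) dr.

Integrate by parts twice (u = r^2, dv = sin(3*r) dr).
An antiderivative is F(r) = -r**2*cos(3*r)/3 + 2*r*sin(3*r)/9 + 2*cos(3*r)/27.
Then F(pi/3) - F(0) = (-2/27 + pi**2/27) - (2/27) = -4/27 + pi**2/27.

-4/27 + pi**2/27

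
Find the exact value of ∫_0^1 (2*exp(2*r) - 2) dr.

-3 + exp(2)

An antiderivative is F(r) = exp(2*r) - 2*r.
Then F(1) - F(0) = (-2 + exp(2)) - (1) = -3 + exp(2).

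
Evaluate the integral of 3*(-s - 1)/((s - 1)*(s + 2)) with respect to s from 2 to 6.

Factor the denominator: s**2 + s - 2 = (s + 2)(s - 1).
Partial fractions: 3*(-s - 1)/((s - 1)*(s + 2)) = -1/(s + 2) - 2/(s - 1).
An antiderivative is F(s) = -2*log(s - 1) - log(s + 2).
Then F(6) - F(2) = (-2*log(5) - 3*log(2)) - (-log(4)) = -log(50).

-log(50)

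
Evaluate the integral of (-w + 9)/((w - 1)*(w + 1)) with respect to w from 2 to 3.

-6*log(2) + 5*log(3)

Factor the denominator: w**2 - 1 = (w + 1)(w - 1).
Partial fractions: (-w + 9)/((w - 1)*(w + 1)) = -5/(w + 1) + 4/(w - 1).
An antiderivative is F(w) = 4*log(w - 1) - 5*log(w + 1).
Then F(3) - F(2) = (-log(64)) - (-5*log(3)) = -6*log(2) + 5*log(3).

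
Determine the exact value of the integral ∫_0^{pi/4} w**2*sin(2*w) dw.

Integrate by parts twice (u = w^2, dv = sin(2*w) dw).
An antiderivative is F(w) = -w**2*cos(2*w)/2 + w*sin(2*w)/2 + cos(2*w)/4.
Then F(pi/4) - F(0) = (pi/8) - (1/4) = -1/4 + pi/8.

-1/4 + pi/8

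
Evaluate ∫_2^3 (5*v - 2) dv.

By the power rule, an antiderivative is F(v) = 5*v**2/2 - 2*v.
Then F(3) - F(2) = (33/2) - (6) = 21/2.

21/2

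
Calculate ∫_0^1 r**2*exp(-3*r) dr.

2/27 - 17*exp(-3)/27

Integrate by parts twice (u = r^2, dv = exp(-3*r) dr).
An antiderivative is F(r) = (-9*r**2 - 6*r - 2)*exp(-3*r)/27.
Then F(1) - F(0) = (-17*exp(-3)/27) - (-2/27) = 2/27 - 17*exp(-3)/27.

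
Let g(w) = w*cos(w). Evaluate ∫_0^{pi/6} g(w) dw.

-1 + pi/12 + sqrt(3)/2

Integrate by parts once (u = w, dv = cos(w) dw).
An antiderivative is F(w) = w*sin(w) + cos(w).
Then F(pi/6) - F(0) = (pi/12 + sqrt(3)/2) - (1) = -1 + pi/12 + sqrt(3)/2.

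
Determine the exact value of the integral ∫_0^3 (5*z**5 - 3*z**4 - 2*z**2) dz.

By the power rule, an antiderivative is F(z) = 5*z**6/6 - 3*z**5/5 - 2*z**3/3.
Then F(3) - F(0) = (4437/10) - (0) = 4437/10.

4437/10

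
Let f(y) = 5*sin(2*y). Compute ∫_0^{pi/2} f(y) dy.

5

An antiderivative is F(y) = -5*cos(2*y)/2.
Then F(pi/2) - F(0) = (5/2) - (-5/2) = 5.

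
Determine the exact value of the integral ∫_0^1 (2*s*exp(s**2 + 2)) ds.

Let u = s**2 + 2, so du = 2*s ds. When s = 0, u = 2; when s = 1, u = 3.
The integral becomes ∫ exp(u) du from 2 to 3, with antiderivative exp(u).
Back in s: F(s) = exp(s**2 + 2).
Then F(1) - F(0) = (exp(3)) - (exp(2)) = -exp(2) + exp(3).

-exp(2) + exp(3)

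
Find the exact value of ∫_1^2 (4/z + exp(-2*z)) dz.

(-1 + exp(2) + 8*exp(4)*log(2))*exp(-4)/2

An antiderivative is F(z) = 4*log(z) - exp(-2*z)/2.
Then F(2) - F(1) = (-exp(-4)/2 + 4*log(2)) - (-exp(-2)/2) = (-1 + exp(2) + 8*exp(4)*log(2))*exp(-4)/2.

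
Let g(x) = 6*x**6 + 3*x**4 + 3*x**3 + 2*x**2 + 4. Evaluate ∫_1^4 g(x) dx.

2086227/140

By the power rule, an antiderivative is F(x) = 6*x**7/7 + 3*x**5/5 + 3*x**4/4 + 2*x**3/3 + 4*x.
Then F(4) - F(1) = (1565392/105) - (2887/420) = 2086227/140.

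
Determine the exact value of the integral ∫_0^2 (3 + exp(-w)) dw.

7 - exp(-2)

An antiderivative is F(w) = 3*w - exp(-w).
Then F(2) - F(0) = (6 - exp(-2)) - (-1) = 7 - exp(-2).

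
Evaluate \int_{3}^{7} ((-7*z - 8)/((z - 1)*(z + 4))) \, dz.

Factor the denominator: z**2 + 3*z - 4 = (z + 4)(z - 1).
Partial fractions: (-7*z - 8)/((z - 1)*(z + 4)) = -4/(z + 4) - 3/(z - 1).
An antiderivative is F(z) = -3*log(z - 1) - 4*log(z + 4).
Then F(7) - F(3) = (-4*log(11) - 3*log(3) - 3*log(2)) - (-4*log(7) - 3*log(2)) = -4*log(11) - 3*log(3) + 4*log(7).

-4*log(11) - 3*log(3) + 4*log(7)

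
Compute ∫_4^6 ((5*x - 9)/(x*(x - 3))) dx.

-3*log(2) + 5*log(3)

Factor the denominator: x**2 - 3*x = x(x - 3).
Partial fractions: (5*x - 9)/(x*(x - 3)) = 3/x + 2/(x - 3).
An antiderivative is F(x) = 3*log(x) + 2*log(x - 3).
Then F(6) - F(4) = (3*log(2) + 5*log(3)) - (log(64)) = -3*log(2) + 5*log(3).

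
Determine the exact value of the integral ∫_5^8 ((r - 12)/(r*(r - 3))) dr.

Factor the denominator: r**2 - 3*r = r(r - 3).
Partial fractions: (r - 12)/(r*(r - 3)) = 4/r - 3/(r - 3).
An antiderivative is F(r) = 4*log(r) - 3*log(r - 3).
Then F(8) - F(5) = (-3*log(5) + 12*log(2)) - (-3*log(2) + 4*log(5)) = -7*log(5) + 15*log(2).

-7*log(5) + 15*log(2)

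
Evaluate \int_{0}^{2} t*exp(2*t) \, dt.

Integrate by parts once (u = t, dv = exp(2*t) dt).
An antiderivative is F(t) = (2*t - 1)*exp(2*t)/4.
Then F(2) - F(0) = (3*exp(4)/4) - (-1/4) = 1/4 + 3*exp(4)/4.

1/4 + 3*exp(4)/4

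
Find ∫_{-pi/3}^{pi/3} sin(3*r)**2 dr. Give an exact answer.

Use the identity sin^2(3*r) = (1 - cos(6*r))/2.
An antiderivative is F(r) = r/2 - sin(6*r)/12.
Then F(pi/3) - F(-pi/3) = (pi/6) - (-pi/6) = pi/3.

pi/3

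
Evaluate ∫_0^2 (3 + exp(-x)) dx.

An antiderivative is F(x) = 3*x - exp(-x).
Then F(2) - F(0) = (6 - exp(-2)) - (-1) = 7 - exp(-2).

7 - exp(-2)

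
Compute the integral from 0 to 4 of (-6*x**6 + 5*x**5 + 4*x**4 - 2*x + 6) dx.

-1029304/105

By the power rule, an antiderivative is F(x) = -6*x**7/7 + 5*x**6/6 + 4*x**5/5 - x**2 + 6*x.
Then F(4) - F(0) = (-1029304/105) - (0) = -1029304/105.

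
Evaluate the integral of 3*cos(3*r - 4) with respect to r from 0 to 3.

Let u = 3*r - 4, so du = 3 dr. When r = 0, u = -4; when r = 3, u = 5.
The integral becomes ∫ cos(u) du from -4 to 5, with antiderivative sin(u).
Back in r: F(r) = sin(3*r - 4).
Then F(3) - F(0) = (sin(5)) - (-sin(4)) = sin(5) + sin(4).

sin(5) + sin(4)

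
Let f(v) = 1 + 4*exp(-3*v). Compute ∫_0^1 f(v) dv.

An antiderivative is F(v) = v - 4*exp(-3*v)/3.
Then F(1) - F(0) = (1 - 4*exp(-3)/3) - (-4/3) = 7/3 - 4*exp(-3)/3.

7/3 - 4*exp(-3)/3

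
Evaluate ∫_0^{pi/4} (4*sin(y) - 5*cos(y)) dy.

4 - 9*sqrt(2)/2

An antiderivative is F(y) = -5*sin(y) - 4*cos(y).
Then F(pi/4) - F(0) = (-9*sqrt(2)/2) - (-4) = 4 - 9*sqrt(2)/2.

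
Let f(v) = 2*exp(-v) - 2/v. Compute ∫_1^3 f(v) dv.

An antiderivative is F(v) = -2*log(v) - 2*exp(-v).
Then F(3) - F(1) = (-2*log(3) - 2*exp(-3)) - (-2*exp(-1)) = -2*log(3) - 2*exp(-3) + 2*exp(-1).

-2*log(3) - 2*exp(-3) + 2*exp(-1)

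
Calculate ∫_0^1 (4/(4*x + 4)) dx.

log(2)

An antiderivative is F(x) = log(4*x + 4).
Then F(1) - F(0) = (log(8)) - (log(4)) = log(2).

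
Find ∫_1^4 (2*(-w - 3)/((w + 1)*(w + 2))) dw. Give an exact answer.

-4*log(5) + 6*log(2)

Factor the denominator: w**2 + 3*w + 2 = (w + 2)(w + 1).
Partial fractions: 2*(-w - 3)/((w + 1)*(w + 2)) = 2/(w + 2) - 4/(w + 1).
An antiderivative is F(w) = -4*log(w + 1) + 2*log(w + 2).
Then F(4) - F(1) = (-4*log(5) + 2*log(2) + 2*log(3)) - (log(9/16)) = -4*log(5) + 6*log(2).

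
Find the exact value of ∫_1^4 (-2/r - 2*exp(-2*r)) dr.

An antiderivative is F(r) = -2*log(r) + exp(-2*r).
Then F(4) - F(1) = (-4*log(2) + exp(-8)) - (exp(-2)) = -4*log(2) - exp(-2) + exp(-8).

-4*log(2) - exp(-2) + exp(-8)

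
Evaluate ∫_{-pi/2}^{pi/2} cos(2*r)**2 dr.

Use the identity cos^2(2*r) = (1 + cos(4*r))/2.
An antiderivative is F(r) = r/2 + sin(4*r)/8.
Then F(pi/2) - F(-pi/2) = (pi/4) - (-pi/4) = pi/2.

pi/2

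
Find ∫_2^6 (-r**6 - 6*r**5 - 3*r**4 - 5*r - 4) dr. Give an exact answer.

-3195744/35

By the power rule, an antiderivative is F(r) = -r**7/7 - r**6 - 3*r**5/5 - 5*r**2/2 - 4*r.
Then F(6) - F(2) = (-3199926/35) - (-4182/35) = -3195744/35.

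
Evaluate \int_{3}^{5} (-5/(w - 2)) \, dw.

-5*log(3)

An antiderivative is F(w) = -5*log(w - 2).
Then F(5) - F(3) = (-5*log(3)) - (0) = -5*log(3).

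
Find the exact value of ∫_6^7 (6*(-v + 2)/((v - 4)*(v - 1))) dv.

-6*log(3) + 2*log(2) + 2*log(5)

Factor the denominator: v**2 - 5*v + 4 = (v - 1)(v - 4).
Partial fractions: 6*(-v + 2)/((v - 4)*(v - 1)) = -2/(v - 1) - 4/(v - 4).
An antiderivative is F(v) = -4*log(v - 4) - 2*log(v - 1).
Then F(7) - F(6) = (-6*log(3) - 2*log(2)) - (-2*log(5) - 4*log(2)) = -6*log(3) + 2*log(2) + 2*log(5).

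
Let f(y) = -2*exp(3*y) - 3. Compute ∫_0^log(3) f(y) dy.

-52/3 - log(27)

An antiderivative is F(y) = -2*exp(3*y)/3 - 3*y.
Then F(log(3)) - F(0) = (-18 - 3*log(3)) - (-2/3) = -52/3 - log(27).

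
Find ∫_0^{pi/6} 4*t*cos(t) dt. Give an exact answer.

-4 + pi/3 + 2*sqrt(3)

Integrate by parts once (u = t, dv = 4*cos(t) dt).
An antiderivative is F(t) = 4*t*sin(t) + 4*cos(t).
Then F(pi/6) - F(0) = (pi/3 + 2*sqrt(3)) - (4) = -4 + pi/3 + 2*sqrt(3).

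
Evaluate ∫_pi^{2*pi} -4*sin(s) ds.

An antiderivative is F(s) = 4*cos(s).
Then F(2*pi) - F(pi) = (4) - (-4) = 8.

8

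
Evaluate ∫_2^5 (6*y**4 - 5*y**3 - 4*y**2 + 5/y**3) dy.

22359/8

By the power rule, an antiderivative is F(y) = 6*y**5/5 - 5*y**4/4 - 4*y**3/3 - 5/(2*y**2).
Then F(5) - F(2) = (168119/60) - (853/120) = 22359/8.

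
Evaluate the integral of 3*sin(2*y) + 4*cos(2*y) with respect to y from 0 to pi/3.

An antiderivative is F(y) = 2*sin(2*y) - 3*cos(2*y)/2.
Then F(pi/3) - F(0) = (3/4 + sqrt(3)) - (-3/2) = sqrt(3) + 9/4.

sqrt(3) + 9/4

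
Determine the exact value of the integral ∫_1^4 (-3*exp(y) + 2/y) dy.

An antiderivative is F(y) = -3*exp(y) + 2*log(y).
Then F(4) - F(1) = (-3*exp(4) + log(16)) - (-3*exp(1)) = -3*exp(4) + log(16) + 3*exp(1).

-3*exp(4) + log(16) + 3*exp(1)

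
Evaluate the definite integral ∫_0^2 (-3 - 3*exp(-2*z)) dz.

An antiderivative is F(z) = -3*z + 3*exp(-2*z)/2.
Then F(2) - F(0) = (-6 + 3*exp(-4)/2) - (3/2) = -15/2 + 3*exp(-4)/2.

-15/2 + 3*exp(-4)/2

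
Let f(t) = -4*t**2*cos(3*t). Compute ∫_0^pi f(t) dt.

8*pi/9

Integrate by parts twice (u = t^2, dv = -4*cos(3*t) dt).
An antiderivative is F(t) = -4*t**2*sin(3*t)/3 - 8*t*cos(3*t)/9 + 8*sin(3*t)/27.
Then F(pi) - F(0) = (8*pi/9) - (0) = 8*pi/9.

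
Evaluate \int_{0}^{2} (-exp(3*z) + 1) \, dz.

An antiderivative is F(z) = -exp(3*z)/3 + z.
Then F(2) - F(0) = (2 - exp(6)/3) - (-1/3) = 7/3 - exp(6)/3.

7/3 - exp(6)/3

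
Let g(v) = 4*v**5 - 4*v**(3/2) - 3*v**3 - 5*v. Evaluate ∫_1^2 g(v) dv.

By the power rule, an antiderivative is F(v) = 2*v**6/3 - 8*v**(5/2)/5 - 3*v**4/4 - 5*v**2/2.
Then F(2) - F(1) = (62/3 - 32*sqrt(2)/5) - (-251/60) = 497/20 - 32*sqrt(2)/5.

497/20 - 32*sqrt(2)/5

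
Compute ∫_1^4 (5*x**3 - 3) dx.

By the power rule, an antiderivative is F(x) = 5*x**4/4 - 3*x.
Then F(4) - F(1) = (308) - (-7/4) = 1239/4.

1239/4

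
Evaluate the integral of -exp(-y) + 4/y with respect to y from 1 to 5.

-exp(-1) + exp(-5) + 4*log(5)

An antiderivative is F(y) = 4*log(y) + exp(-y).
Then F(5) - F(1) = (exp(-5) + 4*log(5)) - (exp(-1)) = -exp(-1) + exp(-5) + 4*log(5).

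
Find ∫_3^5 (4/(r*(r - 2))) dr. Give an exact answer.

Factor the denominator: r**2 - 2*r = r(r - 2).
Partial fractions: 4/(r*(r - 2)) = -2/r + 2/(r - 2).
An antiderivative is F(r) = -2*log(r) + 2*log(r - 2).
Then F(5) - F(3) = (log(9/25)) - (-log(9)) = log(81/25).

log(81/25)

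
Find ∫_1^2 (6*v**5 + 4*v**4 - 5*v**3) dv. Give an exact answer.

By the power rule, an antiderivative is F(v) = v**6 + 4*v**5/5 - 5*v**4/4.
Then F(2) - F(1) = (348/5) - (11/20) = 1381/20.

1381/20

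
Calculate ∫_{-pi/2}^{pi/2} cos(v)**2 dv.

pi/2

Use the identity cos^2(v) = (1 + cos(2*v))/2.
An antiderivative is F(v) = v/2 + sin(2*v)/4.
Then F(pi/2) - F(-pi/2) = (pi/4) - (-pi/4) = pi/2.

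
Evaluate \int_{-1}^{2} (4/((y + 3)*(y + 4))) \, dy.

Factor the denominator: y**2 + 7*y + 12 = (y + 4)(y + 3).
Partial fractions: 4/((y + 3)*(y + 4)) = -4/(y + 4) + 4/(y + 3).
An antiderivative is F(y) = 4*log(y + 3) - 4*log(y + 4).
Then F(2) - F(-1) = (-4*log(3) - 4*log(2) + 4*log(5)) - (log(16/81)) = -8*log(2) + 4*log(5).

-8*log(2) + 4*log(5)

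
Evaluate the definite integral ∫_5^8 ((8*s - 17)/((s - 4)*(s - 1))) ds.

4*log(2) + 3*log(7)

Factor the denominator: s**2 - 5*s + 4 = (s - 1)(s - 4).
Partial fractions: (8*s - 17)/((s - 4)*(s - 1)) = 3/(s - 1) + 5/(s - 4).
An antiderivative is F(s) = 5*log(s - 4) + 3*log(s - 1).
Then F(8) - F(5) = (3*log(7) + 10*log(2)) - (log(64)) = 4*log(2) + 3*log(7).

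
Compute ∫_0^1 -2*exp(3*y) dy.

2/3 - 2*exp(3)/3

An antiderivative is F(y) = -2*exp(3*y)/3.
Then F(1) - F(0) = (-2*exp(3)/3) - (-2/3) = 2/3 - 2*exp(3)/3.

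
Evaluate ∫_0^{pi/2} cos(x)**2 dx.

pi/4

Use the identity cos^2(x) = (1 + cos(2*x))/2.
An antiderivative is F(x) = x/2 + sin(2*x)/4.
Then F(pi/2) - F(0) = (pi/4) - (0) = pi/4.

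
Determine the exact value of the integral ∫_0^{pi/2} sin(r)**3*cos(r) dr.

Let u = sin(r), so du = cos(r) dr. When r = 0, u = 0; when r = pi/2, u = 1.
The integral becomes ∫ u**3 du from 0 to 1, with antiderivative u**4/4.
Back in r: F(r) = sin(r)**4/4.
Then F(pi/2) - F(0) = (1/4) - (0) = 1/4.

1/4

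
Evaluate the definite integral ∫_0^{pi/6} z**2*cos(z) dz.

-1 + pi**2/72 + sqrt(3)*pi/6

Integrate by parts twice (u = z^2, dv = cos(z) dz).
An antiderivative is F(z) = z**2*sin(z) + 2*z*cos(z) - 2*sin(z).
Then F(pi/6) - F(0) = (-1 + pi**2/72 + sqrt(3)*pi/6) - (0) = -1 + pi**2/72 + sqrt(3)*pi/6.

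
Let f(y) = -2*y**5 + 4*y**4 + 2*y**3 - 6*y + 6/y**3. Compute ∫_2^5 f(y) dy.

-247047/100

By the power rule, an antiderivative is F(y) = -y**6/3 + 4*y**5/5 + y**4/2 - 3*y**2 - 3/y**2.
Then F(5) - F(2) = (-370643/150) - (-29/60) = -247047/100.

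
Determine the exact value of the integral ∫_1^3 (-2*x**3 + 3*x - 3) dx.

-34

By the power rule, an antiderivative is F(x) = -x**4/2 + 3*x**2/2 - 3*x.
Then F(3) - F(1) = (-36) - (-2) = -34.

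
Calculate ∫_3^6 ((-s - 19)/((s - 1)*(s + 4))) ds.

-3*log(7) - log(5) + 7*log(2)

Factor the denominator: s**2 + 3*s - 4 = (s + 4)(s - 1).
Partial fractions: (-s - 19)/((s - 1)*(s + 4)) = 3/(s + 4) - 4/(s - 1).
An antiderivative is F(s) = -4*log(s - 1) + 3*log(s + 4).
Then F(6) - F(3) = (log(8/5)) - (-4*log(2) + 3*log(7)) = -3*log(7) - log(5) + 7*log(2).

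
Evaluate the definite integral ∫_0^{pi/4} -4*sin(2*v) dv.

-2

An antiderivative is F(v) = 2*cos(2*v).
Then F(pi/4) - F(0) = (0) - (2) = -2.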